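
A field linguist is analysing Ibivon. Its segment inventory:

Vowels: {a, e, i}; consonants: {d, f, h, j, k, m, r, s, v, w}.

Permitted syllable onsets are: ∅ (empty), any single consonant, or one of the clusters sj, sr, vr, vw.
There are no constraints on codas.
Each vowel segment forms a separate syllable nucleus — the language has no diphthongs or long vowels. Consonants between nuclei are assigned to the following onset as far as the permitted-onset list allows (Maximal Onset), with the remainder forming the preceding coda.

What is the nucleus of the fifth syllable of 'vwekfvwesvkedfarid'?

i

The vowels are e, e, e, a, i — 5 nuclei, so 5 syllables.
The fifth nucleus (vowel 5 from the left) is /i/.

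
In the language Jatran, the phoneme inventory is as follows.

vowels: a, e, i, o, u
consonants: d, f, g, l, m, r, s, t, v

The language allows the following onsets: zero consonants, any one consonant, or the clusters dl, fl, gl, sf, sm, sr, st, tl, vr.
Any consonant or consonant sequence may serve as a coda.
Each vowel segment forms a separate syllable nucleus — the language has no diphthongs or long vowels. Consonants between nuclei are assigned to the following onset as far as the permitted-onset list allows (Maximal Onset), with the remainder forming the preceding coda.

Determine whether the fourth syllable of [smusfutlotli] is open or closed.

Nuclei (vowels): u, u, o, i → 4 syllables.
/u…u/ gap (V1→V2): cluster /sf/ — /sf/ is itself a permitted onset, so the whole cluster goes right; preceding coda = ∅.
/u…o/ gap (V2→V3): /tl/ is a licit onset in full, so it all attaches to the next syllable.
/o…i/ gap (V3→V4): /tl/ is a licit onset in full, so it all attaches to the next syllable.
Syllabification: smu.sfu.tlo.tli.
Syllable 4 is /tli/; it ends in its nucleus with no coda, so it is open.

open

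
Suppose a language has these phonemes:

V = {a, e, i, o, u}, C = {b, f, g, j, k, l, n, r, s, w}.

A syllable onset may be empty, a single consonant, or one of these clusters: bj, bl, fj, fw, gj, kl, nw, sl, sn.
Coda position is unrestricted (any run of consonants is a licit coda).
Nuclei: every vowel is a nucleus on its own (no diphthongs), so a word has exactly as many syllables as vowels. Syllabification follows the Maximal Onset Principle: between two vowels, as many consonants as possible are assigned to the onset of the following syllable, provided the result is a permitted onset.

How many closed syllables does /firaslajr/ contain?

Nuclei (vowels): i, a, a → 3 syllables.
/i…a/ gap (V1→V2): /r/ → onset of the next syllable (single consonants are always licit onsets).
/a…a/ gap (V2→V3): /sl/ — entire cluster is a permitted onset → onset /sl/, coda ∅.
Syllabification: fi.ra.slajr.
Classifying each syllable: /fi/ (open), /ra/ (open), /slajr/ (closed).
Closed syllables: 1.

1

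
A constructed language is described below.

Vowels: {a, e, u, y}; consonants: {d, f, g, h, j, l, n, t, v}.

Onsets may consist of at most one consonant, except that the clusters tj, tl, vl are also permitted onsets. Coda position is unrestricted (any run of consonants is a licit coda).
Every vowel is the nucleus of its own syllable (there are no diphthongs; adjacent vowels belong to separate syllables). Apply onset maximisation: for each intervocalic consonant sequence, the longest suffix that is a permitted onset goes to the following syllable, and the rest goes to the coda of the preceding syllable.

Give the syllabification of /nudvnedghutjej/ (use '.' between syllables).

Nuclei (vowels): u, e, u, e → 4 syllables.
V1 /u/ – V2 /e/: /dvn/; trying suffixes from longest down, /n/ is the first permitted one, so coda /dv/ | onset /n/.
V2 /e/ – V3 /u/: /dgh/ splits as /dg/ + /h/ (/h/ is the longest suffix that is a licit onset).
V3 /u/ – V4 /e/: /tj/ is a licit onset in full, so it all attaches to the next syllable.

nudv.nedg.hu.tjej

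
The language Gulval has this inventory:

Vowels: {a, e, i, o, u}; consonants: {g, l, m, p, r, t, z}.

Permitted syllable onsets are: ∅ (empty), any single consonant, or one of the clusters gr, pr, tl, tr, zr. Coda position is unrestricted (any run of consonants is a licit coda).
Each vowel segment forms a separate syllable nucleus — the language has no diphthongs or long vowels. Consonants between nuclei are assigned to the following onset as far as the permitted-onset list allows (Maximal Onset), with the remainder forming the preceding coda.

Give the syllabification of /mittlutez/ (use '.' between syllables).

Nuclei (vowels): i, u, e → 3 syllables.
V1 /i/ – V2 /u/: /ttl/; trying suffixes from longest down, /tl/ is the first permitted one, so coda /t/ | onset /tl/.
V2 /u/ – V3 /e/: /t/ → onset of the next syllable (single consonants are always licit onsets).

mit.tlu.tez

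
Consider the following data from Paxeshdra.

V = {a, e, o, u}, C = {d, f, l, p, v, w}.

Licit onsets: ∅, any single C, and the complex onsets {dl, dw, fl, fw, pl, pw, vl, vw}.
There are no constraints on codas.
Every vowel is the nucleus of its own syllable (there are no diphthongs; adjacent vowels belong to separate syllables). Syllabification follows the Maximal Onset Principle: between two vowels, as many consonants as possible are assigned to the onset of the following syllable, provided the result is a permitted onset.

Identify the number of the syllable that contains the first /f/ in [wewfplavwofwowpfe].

1

Vowels present: e, a, o, o, e; each is a nucleus, giving 5 syllables.
Between /e/ (V1) and /a/ (V2): cluster /wfpl/ — the longest permitted-onset suffix is /pl/; onset = /pl/, preceding coda = /wf/.
Between /a/ (V2) and /o/ (V3): /vw/ is a licit onset in full, so it all attaches to the next syllable.
Between /o/ (V3) and /o/ (V4): cluster /fw/ — /fw/ is itself a permitted onset, so the whole cluster goes right; preceding coda = ∅.
Between /o/ (V4) and /e/ (V5): cluster /wpf/ — the longest permitted-onset suffix is /f/; onset = /f/, preceding coda = /wp/.
So the parse is wewf.pla.vwo.fwowp.fe.
The first /f/ is in the coda of syllable 1 (/wewf/).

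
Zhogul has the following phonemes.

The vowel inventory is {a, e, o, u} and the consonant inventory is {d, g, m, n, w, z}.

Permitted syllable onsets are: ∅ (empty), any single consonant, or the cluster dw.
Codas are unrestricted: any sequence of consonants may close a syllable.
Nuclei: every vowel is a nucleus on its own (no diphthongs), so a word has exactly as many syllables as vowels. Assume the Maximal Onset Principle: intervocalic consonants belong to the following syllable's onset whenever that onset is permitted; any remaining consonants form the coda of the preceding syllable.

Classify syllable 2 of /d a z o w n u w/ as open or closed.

closed

The vowels are a, o, u — 3 nuclei, so 3 syllables.
/a…o/ gap (V1→V2): /z/ is a single consonant, so it becomes the next onset.
/o…u/ gap (V2→V3): /wn/ splits as /w/ + /n/ (/n/ is the longest suffix that is a licit onset).
Syllabification: da.zow.nuw.
Syllable 2 is /zow/ with coda /w/, so it is closed.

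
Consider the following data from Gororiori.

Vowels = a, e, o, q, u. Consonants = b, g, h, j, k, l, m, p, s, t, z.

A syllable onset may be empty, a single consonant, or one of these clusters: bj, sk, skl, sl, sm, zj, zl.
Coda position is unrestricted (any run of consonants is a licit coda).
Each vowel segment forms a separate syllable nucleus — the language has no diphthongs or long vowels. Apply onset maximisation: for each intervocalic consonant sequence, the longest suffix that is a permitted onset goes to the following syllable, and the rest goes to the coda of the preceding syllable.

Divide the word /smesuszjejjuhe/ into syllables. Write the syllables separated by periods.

sme.sus.zjej.ju.he

Vowels present: e, u, e, u, e; each is a nucleus, giving 5 syllables.
/e…u/ gap (V1→V2): /s/ → onset of the next syllable (single consonants are always licit onsets).
/u…e/ gap (V2→V3): /szj/ splits as /s/ + /zj/ (/zj/ is the longest suffix that is a licit onset).
/e…u/ gap (V3→V4): /jj/ splits as /j/ + /j/ (/j/ is the longest suffix that is a licit onset).
/u…e/ gap (V4→V5): /h/ → onset of the next syllable (single consonants are always licit onsets).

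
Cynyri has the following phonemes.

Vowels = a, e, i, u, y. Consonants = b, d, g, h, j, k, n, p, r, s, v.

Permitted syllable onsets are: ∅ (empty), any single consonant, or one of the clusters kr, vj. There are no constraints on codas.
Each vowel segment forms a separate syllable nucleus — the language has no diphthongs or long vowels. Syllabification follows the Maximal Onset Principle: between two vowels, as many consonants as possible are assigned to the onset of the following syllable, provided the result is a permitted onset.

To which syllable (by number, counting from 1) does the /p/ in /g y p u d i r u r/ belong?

Vowels present: y, u, i, u; each is a nucleus, giving 4 syllables.
σ1/σ2 boundary: /p/ is a single consonant, so it becomes the next onset.
σ2/σ3 boundary: /d/ is a single consonant, so it becomes the next onset.
σ3/σ4 boundary: /r/ is a single consonant, so it becomes the next onset.
Syllabification: gy.pu.di.rur.
The /p/ is in the onset of syllable 2 (/pu/).

2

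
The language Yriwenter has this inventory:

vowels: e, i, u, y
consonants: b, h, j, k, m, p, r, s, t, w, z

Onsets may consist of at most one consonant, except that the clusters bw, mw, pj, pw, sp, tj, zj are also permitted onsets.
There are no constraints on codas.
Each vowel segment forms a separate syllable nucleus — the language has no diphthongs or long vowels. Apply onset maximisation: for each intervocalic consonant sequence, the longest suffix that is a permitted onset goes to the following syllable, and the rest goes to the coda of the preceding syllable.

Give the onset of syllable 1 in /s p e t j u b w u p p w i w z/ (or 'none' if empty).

The vowels are e, u, u, i — 4 nuclei, so 4 syllables.
σ1/σ2 boundary: cluster /tj/ — /tj/ is itself a permitted onset, so the whole cluster goes right; preceding coda = ∅.
σ2/σ3 boundary: /bw/ — entire cluster is a permitted onset → onset /bw/, coda ∅.
σ3/σ4 boundary: /ppw/ splits as /p/ + /pw/ (/pw/ is the longest suffix that is a licit onset).
So the parse is spe.tju.bwup.pwiwz.
Syllable 1 is /spe/: onset /sp/, nucleus /e/, coda ∅.

sp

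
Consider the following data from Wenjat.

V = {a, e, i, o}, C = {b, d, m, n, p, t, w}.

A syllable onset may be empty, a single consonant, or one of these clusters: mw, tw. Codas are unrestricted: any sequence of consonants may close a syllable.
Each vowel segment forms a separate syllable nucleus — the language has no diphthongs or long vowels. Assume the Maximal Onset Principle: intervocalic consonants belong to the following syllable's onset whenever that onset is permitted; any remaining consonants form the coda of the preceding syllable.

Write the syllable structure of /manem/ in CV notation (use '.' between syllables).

The vowels are a, e — 2 nuclei, so 2 syllables.
σ1/σ2 boundary: /n/ is a single consonant, so it becomes the next onset.
Syllabification: ma.nem.
Mapping each syllable to C/V: /ma/ → CV, /nem/ → CVC.

CV.CVC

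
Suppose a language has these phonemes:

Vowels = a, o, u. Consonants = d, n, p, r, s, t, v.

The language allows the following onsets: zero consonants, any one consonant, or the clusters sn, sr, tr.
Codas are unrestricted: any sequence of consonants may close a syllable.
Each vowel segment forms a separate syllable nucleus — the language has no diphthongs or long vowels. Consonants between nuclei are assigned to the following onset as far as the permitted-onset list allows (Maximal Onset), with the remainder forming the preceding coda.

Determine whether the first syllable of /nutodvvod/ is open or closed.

Nuclei (vowels): u, o, o → 3 syllables.
Between /u/ (V1) and /o/ (V2): /t/ → onset of the next syllable (single consonants are always licit onsets).
Between /o/ (V2) and /o/ (V3): /dvv/ splits as /dv/ + /v/ (/v/ is the longest suffix that is a licit onset).
Putting it together: nu.todv.vod.
Syllable 1 is /nu/; it ends in its nucleus with no coda, so it is open.

open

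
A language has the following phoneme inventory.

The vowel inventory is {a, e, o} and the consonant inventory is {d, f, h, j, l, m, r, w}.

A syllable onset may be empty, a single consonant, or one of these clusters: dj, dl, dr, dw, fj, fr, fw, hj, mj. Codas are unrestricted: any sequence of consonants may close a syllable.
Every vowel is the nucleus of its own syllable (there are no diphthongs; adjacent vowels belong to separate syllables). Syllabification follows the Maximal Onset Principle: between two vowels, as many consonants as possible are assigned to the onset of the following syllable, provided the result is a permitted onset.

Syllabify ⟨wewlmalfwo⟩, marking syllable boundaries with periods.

wewl.mal.fwo

Vowels present: e, a, o; each is a nucleus, giving 3 syllables.
σ1/σ2 boundary: /wlm/; trying suffixes from longest down, /m/ is the first permitted one, so coda /wl/ | onset /m/.
σ2/σ3 boundary: /lfw/ splits as /l/ + /fw/ (/fw/ is the longest suffix that is a licit onset).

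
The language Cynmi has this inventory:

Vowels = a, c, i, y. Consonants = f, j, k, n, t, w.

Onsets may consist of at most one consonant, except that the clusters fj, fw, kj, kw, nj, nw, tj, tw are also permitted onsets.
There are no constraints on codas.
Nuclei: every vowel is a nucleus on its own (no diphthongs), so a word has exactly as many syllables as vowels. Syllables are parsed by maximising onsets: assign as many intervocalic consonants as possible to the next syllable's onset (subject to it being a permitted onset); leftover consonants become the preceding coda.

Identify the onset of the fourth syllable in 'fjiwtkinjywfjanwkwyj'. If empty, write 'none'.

fj

Vowels present: i, i, y, a, y; each is a nucleus, giving 5 syllables.
/i…i/ gap (V1→V2): /wtk/ splits as /wt/ + /k/ (/k/ is the longest suffix that is a licit onset).
/i…y/ gap (V2→V3): /nj/ is a licit onset in full, so it all attaches to the next syllable.
/y…a/ gap (V3→V4): cluster /wfj/ — the longest permitted-onset suffix is /fj/; onset = /fj/, preceding coda = /w/.
/a…y/ gap (V4→V5): /nwkw/ splits as /nw/ + /kw/ (/kw/ is the longest suffix that is a licit onset).
Syllabification: fjiwt.ki.njyw.fjanw.kwyj.
Syllable 4 is /fjanw/: onset /fj/, nucleus /a/, coda /nw/.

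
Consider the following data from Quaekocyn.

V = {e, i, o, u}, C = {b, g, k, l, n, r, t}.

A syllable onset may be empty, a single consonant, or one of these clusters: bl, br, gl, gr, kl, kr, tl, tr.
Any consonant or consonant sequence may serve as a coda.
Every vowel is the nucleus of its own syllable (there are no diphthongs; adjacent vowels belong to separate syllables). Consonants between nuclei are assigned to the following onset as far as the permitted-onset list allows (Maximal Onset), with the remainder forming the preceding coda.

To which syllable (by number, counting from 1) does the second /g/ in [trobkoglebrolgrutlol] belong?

The vowels are o, o, e, o, u, o — 6 nuclei, so 6 syllables.
Between /o/ (V1) and /o/ (V2): cluster /bk/ — the longest permitted-onset suffix is /k/; onset = /k/, preceding coda = /b/.
Between /o/ (V2) and /e/ (V3): /gl/ — entire cluster is a permitted onset → onset /gl/, coda ∅.
Between /e/ (V3) and /o/ (V4): /br/ is a licit onset in full, so it all attaches to the next syllable.
Between /o/ (V4) and /u/ (V5): cluster /lgr/ — the longest permitted-onset suffix is /gr/; onset = /gr/, preceding coda = /l/.
Between /u/ (V5) and /o/ (V6): /tl/ — entire cluster is a permitted onset → onset /tl/, coda ∅.
Syllabification: trob.ko.gle.brol.gru.tlol.
The second /g/ is in the onset of syllable 5 (/gru/).

5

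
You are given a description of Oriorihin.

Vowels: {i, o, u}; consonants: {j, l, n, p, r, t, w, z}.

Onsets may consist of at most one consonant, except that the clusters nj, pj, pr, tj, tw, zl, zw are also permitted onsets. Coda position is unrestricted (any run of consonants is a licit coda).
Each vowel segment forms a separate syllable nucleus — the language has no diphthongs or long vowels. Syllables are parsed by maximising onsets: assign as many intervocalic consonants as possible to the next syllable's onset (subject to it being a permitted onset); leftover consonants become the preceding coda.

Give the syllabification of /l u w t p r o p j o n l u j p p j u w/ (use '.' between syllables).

luwt.pro.pjon.lujp.pjuw

Vowels present: u, o, o, u, u; each is a nucleus, giving 5 syllables.
V1 /u/ – V2 /o/: cluster /wtpr/ — the longest permitted-onset suffix is /pr/; onset = /pr/, preceding coda = /wt/.
V2 /o/ – V3 /o/: /pj/ — entire cluster is a permitted onset → onset /pj/, coda ∅.
V3 /o/ – V4 /u/: /nl/ — longest licit onset from the right is /l/, leaving /n/ as coda.
V4 /u/ – V5 /u/: /jppj/; trying suffixes from longest down, /pj/ is the first permitted one, so coda /jp/ | onset /pj/.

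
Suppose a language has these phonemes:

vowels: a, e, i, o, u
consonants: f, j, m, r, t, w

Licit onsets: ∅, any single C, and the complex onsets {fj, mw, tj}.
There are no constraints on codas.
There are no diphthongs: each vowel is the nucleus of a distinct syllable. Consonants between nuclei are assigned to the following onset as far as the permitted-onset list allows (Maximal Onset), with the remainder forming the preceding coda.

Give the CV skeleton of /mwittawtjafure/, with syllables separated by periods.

The vowels are i, a, a, u, e — 5 nuclei, so 5 syllables.
Between /i/ (V1) and /a/ (V2): /tt/ splits as /t/ + /t/ (/t/ is the longest suffix that is a licit onset).
Between /a/ (V2) and /a/ (V3): /wtj/; trying suffixes from longest down, /tj/ is the first permitted one, so coda /w/ | onset /tj/.
Between /a/ (V3) and /u/ (V4): /f/ → onset of the next syllable (single consonants are always licit onsets).
Between /u/ (V4) and /e/ (V5): /r/ → onset of the next syllable (single consonants are always licit onsets).
Syllabification: mwit.taw.tja.fu.re.
Mapping each syllable to C/V: /mwit/ → CCVC, /taw/ → CVC, /tja/ → CCV, /fu/ → CV, /re/ → CV.

CCVC.CVC.CCV.CV.CV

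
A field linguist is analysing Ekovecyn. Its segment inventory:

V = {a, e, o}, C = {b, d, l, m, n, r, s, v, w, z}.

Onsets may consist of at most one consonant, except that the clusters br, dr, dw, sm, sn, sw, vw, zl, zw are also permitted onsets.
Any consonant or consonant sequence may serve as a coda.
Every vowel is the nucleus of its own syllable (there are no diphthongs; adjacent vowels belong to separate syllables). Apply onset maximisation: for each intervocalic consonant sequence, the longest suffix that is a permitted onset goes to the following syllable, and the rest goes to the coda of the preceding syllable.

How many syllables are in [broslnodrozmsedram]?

Vowels present: o, o, o, e, a; each is a nucleus, giving 5 syllables.

5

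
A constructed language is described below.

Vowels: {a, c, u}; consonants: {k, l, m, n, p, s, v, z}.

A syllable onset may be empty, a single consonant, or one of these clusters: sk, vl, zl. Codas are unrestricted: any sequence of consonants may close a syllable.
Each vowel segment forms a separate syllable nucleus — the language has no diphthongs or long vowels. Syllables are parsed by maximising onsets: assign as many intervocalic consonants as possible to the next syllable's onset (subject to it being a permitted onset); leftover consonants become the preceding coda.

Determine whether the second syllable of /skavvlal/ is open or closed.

closed

The vowels are a, a — 2 nuclei, so 2 syllables.
σ1/σ2 boundary: /vvl/ splits as /v/ + /vl/ (/vl/ is the longest suffix that is a licit onset).
Syllabification: skav.vlal.
Syllable 2 is /vlal/ with coda /l/, so it is closed.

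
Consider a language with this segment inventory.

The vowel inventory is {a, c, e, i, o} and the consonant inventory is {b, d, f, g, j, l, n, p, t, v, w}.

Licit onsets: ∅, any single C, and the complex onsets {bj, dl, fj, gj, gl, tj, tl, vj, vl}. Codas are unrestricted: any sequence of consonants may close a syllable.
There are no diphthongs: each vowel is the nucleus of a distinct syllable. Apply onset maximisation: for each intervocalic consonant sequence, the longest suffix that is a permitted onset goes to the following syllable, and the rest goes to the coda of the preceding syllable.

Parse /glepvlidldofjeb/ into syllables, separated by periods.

glep.vlidl.do.fjeb

Vowels present: e, i, o, e; each is a nucleus, giving 4 syllables.
σ1/σ2 boundary: /pvl/ — longest licit onset from the right is /vl/, leaving /p/ as coda.
σ2/σ3 boundary: /dld/; trying suffixes from longest down, /d/ is the first permitted one, so coda /dl/ | onset /d/.
σ3/σ4 boundary: cluster /fj/ — /fj/ is itself a permitted onset, so the whole cluster goes right; preceding coda = ∅.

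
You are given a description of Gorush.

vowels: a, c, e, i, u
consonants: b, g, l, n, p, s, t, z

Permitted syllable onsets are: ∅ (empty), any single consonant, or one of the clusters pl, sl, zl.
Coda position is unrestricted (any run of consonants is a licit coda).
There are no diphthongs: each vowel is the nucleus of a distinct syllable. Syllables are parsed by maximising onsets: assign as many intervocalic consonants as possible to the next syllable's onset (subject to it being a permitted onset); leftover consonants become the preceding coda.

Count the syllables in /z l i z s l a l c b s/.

Vowels present: i, a, c; each is a nucleus, giving 3 syllables.

3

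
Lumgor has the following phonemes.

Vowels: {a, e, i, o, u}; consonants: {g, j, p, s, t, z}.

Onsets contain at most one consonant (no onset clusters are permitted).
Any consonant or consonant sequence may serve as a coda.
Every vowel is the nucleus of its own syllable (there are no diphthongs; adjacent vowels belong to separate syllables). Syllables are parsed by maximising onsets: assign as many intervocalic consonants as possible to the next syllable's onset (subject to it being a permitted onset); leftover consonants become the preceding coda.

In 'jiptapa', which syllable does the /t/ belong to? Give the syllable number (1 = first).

2

Nuclei (vowels): i, a, a → 3 syllables.
V1 /i/ – V2 /a/: /pt/ — longest licit onset from the right is /t/, leaving /p/ as coda.
V2 /a/ – V3 /a/: /p/ → onset of the next syllable (single consonants are always licit onsets).
Result: jip.ta.pa.
The /t/ is in the onset of syllable 2 (/ta/).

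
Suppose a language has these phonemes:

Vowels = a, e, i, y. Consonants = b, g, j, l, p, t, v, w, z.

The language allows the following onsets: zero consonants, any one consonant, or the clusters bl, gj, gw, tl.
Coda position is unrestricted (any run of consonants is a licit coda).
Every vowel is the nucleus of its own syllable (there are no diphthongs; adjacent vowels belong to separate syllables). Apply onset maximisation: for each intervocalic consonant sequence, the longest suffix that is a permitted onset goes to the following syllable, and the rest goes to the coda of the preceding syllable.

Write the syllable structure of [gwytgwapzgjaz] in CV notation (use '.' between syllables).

Vowels present: y, a, a; each is a nucleus, giving 3 syllables.
σ1/σ2 boundary: cluster /tgw/ — the longest permitted-onset suffix is /gw/; onset = /gw/, preceding coda = /t/.
σ2/σ3 boundary: /pzgj/ — longest licit onset from the right is /gj/, leaving /pz/ as coda.
Result: gwyt.gwapz.gjaz.
Mapping each syllable to C/V: /gwyt/ → CCVC, /gwapz/ → CCVCC, /gjaz/ → CCVC.

CCVC.CCVCC.CCVC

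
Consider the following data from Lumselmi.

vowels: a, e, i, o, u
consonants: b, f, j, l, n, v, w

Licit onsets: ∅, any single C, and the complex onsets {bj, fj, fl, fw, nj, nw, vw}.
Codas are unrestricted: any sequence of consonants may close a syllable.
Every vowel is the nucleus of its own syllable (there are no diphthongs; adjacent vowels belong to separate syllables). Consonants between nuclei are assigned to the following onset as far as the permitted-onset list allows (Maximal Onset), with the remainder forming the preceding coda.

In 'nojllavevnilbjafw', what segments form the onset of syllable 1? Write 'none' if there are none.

n

Nuclei (vowels): o, a, e, i, a → 5 syllables.
σ1/σ2 boundary: cluster /jll/ — the longest permitted-onset suffix is /l/; onset = /l/, preceding coda = /jl/.
σ2/σ3 boundary: /v/ → onset of the next syllable (single consonants are always licit onsets).
σ3/σ4 boundary: /vn/ — longest licit onset from the right is /n/, leaving /v/ as coda.
σ4/σ5 boundary: /lbj/ splits as /l/ + /bj/ (/bj/ is the longest suffix that is a licit onset).
Result: nojl.la.vev.nil.bjafw.
Syllable 1 is /nojl/: onset /n/, nucleus /o/, coda /jl/.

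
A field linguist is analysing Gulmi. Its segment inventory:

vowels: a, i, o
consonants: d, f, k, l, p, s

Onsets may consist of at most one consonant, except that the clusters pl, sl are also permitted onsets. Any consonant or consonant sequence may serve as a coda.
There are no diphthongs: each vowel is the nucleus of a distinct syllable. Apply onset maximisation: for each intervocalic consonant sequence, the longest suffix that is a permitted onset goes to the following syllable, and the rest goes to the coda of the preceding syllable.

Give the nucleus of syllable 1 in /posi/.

o

Nuclei (vowels): o, i → 2 syllables.
The first nucleus (vowel 1 from the left) is /o/.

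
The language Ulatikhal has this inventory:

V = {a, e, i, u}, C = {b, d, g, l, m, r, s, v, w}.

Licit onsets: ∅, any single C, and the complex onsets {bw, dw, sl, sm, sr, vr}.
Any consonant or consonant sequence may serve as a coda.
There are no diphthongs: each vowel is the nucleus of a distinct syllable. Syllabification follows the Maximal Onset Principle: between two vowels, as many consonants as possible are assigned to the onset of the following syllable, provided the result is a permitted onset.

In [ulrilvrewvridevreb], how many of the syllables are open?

Vowels present: u, i, e, i, e, e; each is a nucleus, giving 6 syllables.
σ1/σ2 boundary: cluster /lr/ — the longest permitted-onset suffix is /r/; onset = /r/, preceding coda = /l/.
σ2/σ3 boundary: cluster /lvr/ — the longest permitted-onset suffix is /vr/; onset = /vr/, preceding coda = /l/.
σ3/σ4 boundary: /wvr/ — longest licit onset from the right is /vr/, leaving /w/ as coda.
σ4/σ5 boundary: just /d/ — single C goes to the following onset.
σ5/σ6 boundary: /vr/ is a licit onset in full, so it all attaches to the next syllable.
Result: ul.ril.vrew.vri.de.vreb.
Classifying each syllable: /ul/ (closed), /ril/ (closed), /vrew/ (closed), /vri/ (open), /de/ (open), /vreb/ (closed).
Open syllables: 2.

2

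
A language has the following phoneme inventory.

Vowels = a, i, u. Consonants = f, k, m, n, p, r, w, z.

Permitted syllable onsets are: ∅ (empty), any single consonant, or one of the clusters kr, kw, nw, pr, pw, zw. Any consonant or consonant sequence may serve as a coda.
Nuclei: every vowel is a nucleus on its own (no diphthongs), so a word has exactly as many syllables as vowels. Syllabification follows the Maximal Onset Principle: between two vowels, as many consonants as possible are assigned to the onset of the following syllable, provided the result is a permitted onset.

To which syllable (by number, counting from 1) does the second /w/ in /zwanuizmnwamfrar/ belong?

4

Nuclei (vowels): a, u, i, a, a → 5 syllables.
σ1/σ2 boundary: /n/ is a single consonant, so it becomes the next onset.
σ2/σ3 boundary: nothing intervenes; syllable break is V.V.
σ3/σ4 boundary: /zmnw/; trying suffixes from longest down, /nw/ is the first permitted one, so coda /zm/ | onset /nw/.
σ4/σ5 boundary: cluster /mfr/ — the longest permitted-onset suffix is /r/; onset = /r/, preceding coda = /mf/.
So the parse is zwa.nu.izm.nwamf.rar.
The second /w/ is in the onset of syllable 4 (/nwamf/).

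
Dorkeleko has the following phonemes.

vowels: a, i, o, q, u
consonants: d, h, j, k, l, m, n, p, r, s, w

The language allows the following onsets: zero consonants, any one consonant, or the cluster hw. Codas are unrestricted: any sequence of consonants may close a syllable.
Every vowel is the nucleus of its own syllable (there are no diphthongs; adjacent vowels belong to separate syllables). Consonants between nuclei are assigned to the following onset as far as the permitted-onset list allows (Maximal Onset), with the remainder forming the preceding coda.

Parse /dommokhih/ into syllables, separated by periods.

The vowels are o, o, i — 3 nuclei, so 3 syllables.
/o…o/ gap (V1→V2): /mm/ — longest licit onset from the right is /m/, leaving /m/ as coda.
/o…i/ gap (V2→V3): /kh/ — longest licit onset from the right is /h/, leaving /k/ as coda.

dom.mok.hih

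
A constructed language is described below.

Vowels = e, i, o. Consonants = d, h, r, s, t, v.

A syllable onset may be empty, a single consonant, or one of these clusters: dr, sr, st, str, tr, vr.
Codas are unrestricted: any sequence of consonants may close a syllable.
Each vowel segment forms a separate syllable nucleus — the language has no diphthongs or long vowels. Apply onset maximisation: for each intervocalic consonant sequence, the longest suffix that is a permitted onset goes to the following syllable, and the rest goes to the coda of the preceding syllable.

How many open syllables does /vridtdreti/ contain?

Nuclei (vowels): i, e, i → 3 syllables.
/i…e/ gap (V1→V2): /dtdr/; trying suffixes from longest down, /dr/ is the first permitted one, so coda /dt/ | onset /dr/.
/e…i/ gap (V2→V3): just /t/ — single C goes to the following onset.
Syllabification: vridt.dre.ti.
Classifying each syllable: /vridt/ (closed), /dre/ (open), /ti/ (open).
Open syllables: 2.

2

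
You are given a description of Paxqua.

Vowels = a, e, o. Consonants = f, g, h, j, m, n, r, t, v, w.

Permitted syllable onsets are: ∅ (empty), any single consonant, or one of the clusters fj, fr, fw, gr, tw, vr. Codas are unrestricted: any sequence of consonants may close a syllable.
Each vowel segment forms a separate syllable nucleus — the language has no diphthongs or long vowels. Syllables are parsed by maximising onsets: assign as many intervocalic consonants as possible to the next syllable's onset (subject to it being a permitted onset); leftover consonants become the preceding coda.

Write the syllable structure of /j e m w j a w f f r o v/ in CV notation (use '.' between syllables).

CVCC.CVCC.CCVC

Vowels present: e, a, o; each is a nucleus, giving 3 syllables.
Between /e/ (V1) and /a/ (V2): /mwj/ splits as /mw/ + /j/ (/j/ is the longest suffix that is a licit onset).
Between /a/ (V2) and /o/ (V3): /wffr/; trying suffixes from longest down, /fr/ is the first permitted one, so coda /wf/ | onset /fr/.
Putting it together: jemw.jawf.frov.
Mapping each syllable to C/V: /jemw/ → CVCC, /jawf/ → CVCC, /frov/ → CCVC.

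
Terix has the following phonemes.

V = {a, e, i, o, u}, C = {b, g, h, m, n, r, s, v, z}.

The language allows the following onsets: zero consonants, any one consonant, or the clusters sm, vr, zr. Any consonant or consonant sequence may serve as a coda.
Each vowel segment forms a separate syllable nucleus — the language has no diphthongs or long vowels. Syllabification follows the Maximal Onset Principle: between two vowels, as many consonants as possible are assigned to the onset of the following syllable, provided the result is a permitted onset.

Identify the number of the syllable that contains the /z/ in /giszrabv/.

2

The vowels are i, a — 2 nuclei, so 2 syllables.
σ1/σ2 boundary: /szr/ splits as /s/ + /zr/ (/zr/ is the longest suffix that is a licit onset).
Result: gis.zrabv.
The /z/ is in the onset of syllable 2 (/zrabv/).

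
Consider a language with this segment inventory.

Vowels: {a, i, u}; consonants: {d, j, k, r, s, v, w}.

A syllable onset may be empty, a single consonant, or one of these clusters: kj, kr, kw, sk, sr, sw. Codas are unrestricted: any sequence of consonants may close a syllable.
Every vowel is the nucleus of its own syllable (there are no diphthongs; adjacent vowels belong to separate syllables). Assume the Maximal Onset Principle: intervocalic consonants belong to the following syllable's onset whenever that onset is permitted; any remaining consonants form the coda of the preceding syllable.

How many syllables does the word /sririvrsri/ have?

Vowels present: i, i, i; each is a nucleus, giving 3 syllables.

3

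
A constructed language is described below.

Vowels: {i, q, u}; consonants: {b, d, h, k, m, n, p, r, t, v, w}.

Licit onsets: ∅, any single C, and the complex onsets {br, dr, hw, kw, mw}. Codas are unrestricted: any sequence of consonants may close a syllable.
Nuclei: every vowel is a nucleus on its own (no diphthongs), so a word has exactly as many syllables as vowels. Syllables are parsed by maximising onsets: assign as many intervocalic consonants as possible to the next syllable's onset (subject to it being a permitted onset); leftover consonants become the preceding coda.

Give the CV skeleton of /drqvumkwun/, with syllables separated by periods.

Vowels present: q, u, u; each is a nucleus, giving 3 syllables.
Between /q/ (V1) and /u/ (V2): /v/ is a single consonant, so it becomes the next onset.
Between /u/ (V2) and /u/ (V3): /mkw/ — longest licit onset from the right is /kw/, leaving /m/ as coda.
So the parse is drq.vum.kwun.
Mapping each syllable to C/V: /drq/ → CCV, /vum/ → CVC, /kwun/ → CCVC.

CCV.CVC.CCVC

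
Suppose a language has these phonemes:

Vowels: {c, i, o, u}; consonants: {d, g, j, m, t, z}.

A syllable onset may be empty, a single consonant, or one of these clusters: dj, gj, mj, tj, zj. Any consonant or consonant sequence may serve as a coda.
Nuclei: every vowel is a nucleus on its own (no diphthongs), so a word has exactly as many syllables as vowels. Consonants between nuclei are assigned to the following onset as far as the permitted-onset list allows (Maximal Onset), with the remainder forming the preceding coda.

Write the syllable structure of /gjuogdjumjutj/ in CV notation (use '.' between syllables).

CCV.VC.CCV.CCVCC

Nuclei (vowels): u, o, u, u → 4 syllables.
Between /u/ (V1) and /o/ (V2): no consonants, so the boundary falls immediately after /u/.
Between /o/ (V2) and /u/ (V3): cluster /gdj/ — the longest permitted-onset suffix is /dj/; onset = /dj/, preceding coda = /g/.
Between /u/ (V3) and /u/ (V4): /mj/ is a licit onset in full, so it all attaches to the next syllable.
Result: gju.og.dju.mjutj.
Mapping each syllable to C/V: /gju/ → CCV, /og/ → VC, /dju/ → CCV, /mjutj/ → CCVCC.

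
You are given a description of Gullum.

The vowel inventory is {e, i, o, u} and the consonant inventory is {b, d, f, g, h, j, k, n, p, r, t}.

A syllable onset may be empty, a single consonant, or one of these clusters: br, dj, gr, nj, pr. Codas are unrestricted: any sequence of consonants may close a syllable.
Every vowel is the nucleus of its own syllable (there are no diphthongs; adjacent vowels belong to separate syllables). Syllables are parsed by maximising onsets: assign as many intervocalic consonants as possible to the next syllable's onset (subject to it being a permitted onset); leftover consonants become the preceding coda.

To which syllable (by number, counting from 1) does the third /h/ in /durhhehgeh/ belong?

2

Vowels present: u, e, e; each is a nucleus, giving 3 syllables.
σ1/σ2 boundary: /rhh/; trying suffixes from longest down, /h/ is the first permitted one, so coda /rh/ | onset /h/.
σ2/σ3 boundary: /hg/ splits as /h/ + /g/ (/g/ is the longest suffix that is a licit onset).
So the parse is durh.heh.geh.
The third /h/ is in the coda of syllable 2 (/heh/).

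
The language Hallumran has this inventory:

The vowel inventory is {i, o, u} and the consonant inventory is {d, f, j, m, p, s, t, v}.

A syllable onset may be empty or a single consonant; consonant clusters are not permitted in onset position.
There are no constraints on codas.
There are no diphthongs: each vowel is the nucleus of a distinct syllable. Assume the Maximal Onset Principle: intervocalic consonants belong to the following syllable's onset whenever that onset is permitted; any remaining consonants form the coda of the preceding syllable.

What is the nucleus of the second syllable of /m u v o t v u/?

Vowels present: u, o, u; each is a nucleus, giving 3 syllables.
The second nucleus (vowel 2 from the left) is /o/.

o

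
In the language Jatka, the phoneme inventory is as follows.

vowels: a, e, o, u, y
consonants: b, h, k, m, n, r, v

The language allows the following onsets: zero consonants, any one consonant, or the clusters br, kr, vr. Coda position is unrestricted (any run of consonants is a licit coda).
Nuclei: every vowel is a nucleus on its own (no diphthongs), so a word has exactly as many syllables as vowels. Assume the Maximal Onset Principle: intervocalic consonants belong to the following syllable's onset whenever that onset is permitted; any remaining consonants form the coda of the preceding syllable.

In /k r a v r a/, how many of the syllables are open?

2

Vowels present: a, a; each is a nucleus, giving 2 syllables.
Between /a/ (V1) and /a/ (V2): cluster /vr/ — /vr/ is itself a permitted onset, so the whole cluster goes right; preceding coda = ∅.
So the parse is kra.vra.
Classifying each syllable: /kra/ (open), /vra/ (open).
Open syllables: 2.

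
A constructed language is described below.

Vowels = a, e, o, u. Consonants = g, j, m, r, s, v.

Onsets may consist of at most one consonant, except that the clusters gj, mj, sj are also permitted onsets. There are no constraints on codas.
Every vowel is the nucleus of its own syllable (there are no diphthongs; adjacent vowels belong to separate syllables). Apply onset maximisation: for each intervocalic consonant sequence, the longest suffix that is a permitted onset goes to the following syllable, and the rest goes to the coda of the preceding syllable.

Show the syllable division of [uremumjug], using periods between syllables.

u.re.mu.mjug

Vowels present: u, e, u, u; each is a nucleus, giving 4 syllables.
/u…e/ gap (V1→V2): /r/ → onset of the next syllable (single consonants are always licit onsets).
/e…u/ gap (V2→V3): /m/ → onset of the next syllable (single consonants are always licit onsets).
/u…u/ gap (V3→V4): /mj/ — entire cluster is a permitted onset → onset /mj/, coda ∅.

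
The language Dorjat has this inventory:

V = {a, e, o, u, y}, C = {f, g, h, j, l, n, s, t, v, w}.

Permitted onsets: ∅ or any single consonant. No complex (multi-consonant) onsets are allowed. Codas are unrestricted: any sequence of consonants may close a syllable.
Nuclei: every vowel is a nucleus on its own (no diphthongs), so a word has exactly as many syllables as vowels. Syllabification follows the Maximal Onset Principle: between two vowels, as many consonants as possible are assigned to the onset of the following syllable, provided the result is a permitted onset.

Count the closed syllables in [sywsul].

The vowels are y, u — 2 nuclei, so 2 syllables.
Between /y/ (V1) and /u/ (V2): /ws/ splits as /w/ + /s/ (/s/ is the longest suffix that is a licit onset).
Putting it together: syw.sul.
Classifying each syllable: /syw/ (closed), /sul/ (closed).
Closed syllables: 2.

2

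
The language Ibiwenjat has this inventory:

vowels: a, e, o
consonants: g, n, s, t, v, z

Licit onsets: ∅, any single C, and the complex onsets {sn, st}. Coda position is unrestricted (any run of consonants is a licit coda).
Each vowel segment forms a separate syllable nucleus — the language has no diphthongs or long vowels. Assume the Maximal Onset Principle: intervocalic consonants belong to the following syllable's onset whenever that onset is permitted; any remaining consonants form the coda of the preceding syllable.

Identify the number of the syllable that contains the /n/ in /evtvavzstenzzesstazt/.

The vowels are e, a, e, e, a — 5 nuclei, so 5 syllables.
V1 /e/ – V2 /a/: cluster /vtv/ — the longest permitted-onset suffix is /v/; onset = /v/, preceding coda = /vt/.
V2 /a/ – V3 /e/: /vzst/ — longest licit onset from the right is /st/, leaving /vz/ as coda.
V3 /e/ – V4 /e/: /nzz/; trying suffixes from longest down, /z/ is the first permitted one, so coda /nz/ | onset /z/.
V4 /e/ – V5 /a/: /sst/ splits as /s/ + /st/ (/st/ is the longest suffix that is a licit onset).
So the parse is evt.vavz.stenz.zes.stazt.
The /n/ is in the coda of syllable 3 (/stenz/).

3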